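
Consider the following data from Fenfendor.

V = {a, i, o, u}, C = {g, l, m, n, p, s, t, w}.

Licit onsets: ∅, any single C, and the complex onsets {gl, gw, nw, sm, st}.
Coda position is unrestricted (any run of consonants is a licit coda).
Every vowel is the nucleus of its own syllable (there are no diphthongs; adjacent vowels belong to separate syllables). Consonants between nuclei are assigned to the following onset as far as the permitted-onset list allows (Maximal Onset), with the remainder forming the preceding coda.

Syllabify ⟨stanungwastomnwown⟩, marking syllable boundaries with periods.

The vowels are a, u, a, o, o — 5 nuclei, so 5 syllables.
/a…u/ gap (V1→V2): /n/ is a single consonant, so it becomes the next onset.
/u…a/ gap (V2→V3): /ngw/ — longest licit onset from the right is /gw/, leaving /n/ as coda.
/a…o/ gap (V3→V4): cluster /st/ — /st/ is itself a permitted onset, so the whole cluster goes right; preceding coda = ∅.
/o…o/ gap (V4→V5): cluster /mnw/ — the longest permitted-onset suffix is /nw/; onset = /nw/, preceding coda = /m/.

sta.nun.gwa.stom.nwown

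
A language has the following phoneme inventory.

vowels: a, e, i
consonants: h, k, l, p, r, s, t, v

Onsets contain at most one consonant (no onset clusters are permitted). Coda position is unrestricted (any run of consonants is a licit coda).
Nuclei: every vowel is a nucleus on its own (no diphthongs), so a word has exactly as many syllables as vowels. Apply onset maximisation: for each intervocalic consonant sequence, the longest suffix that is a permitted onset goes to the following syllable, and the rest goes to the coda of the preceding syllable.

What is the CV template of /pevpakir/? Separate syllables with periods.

CVC.CV.CVC

Nuclei (vowels): e, a, i → 3 syllables.
V1 /e/ – V2 /a/: cluster /vp/ — the longest permitted-onset suffix is /p/; onset = /p/, preceding coda = /v/.
V2 /a/ – V3 /i/: /k/ is a single consonant, so it becomes the next onset.
Syllabification: pev.pa.kir.
Mapping each syllable to C/V: /pev/ → CVC, /pa/ → CV, /kir/ → CVC.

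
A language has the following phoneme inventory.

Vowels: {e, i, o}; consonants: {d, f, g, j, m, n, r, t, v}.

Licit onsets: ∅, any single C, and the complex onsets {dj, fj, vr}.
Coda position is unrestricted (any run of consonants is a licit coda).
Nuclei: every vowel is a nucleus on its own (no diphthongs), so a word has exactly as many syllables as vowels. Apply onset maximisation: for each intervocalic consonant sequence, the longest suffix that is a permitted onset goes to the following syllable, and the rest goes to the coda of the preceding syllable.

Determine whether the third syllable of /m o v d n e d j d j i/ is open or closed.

open

Vowels present: o, e, i; each is a nucleus, giving 3 syllables.
V1 /o/ – V2 /e/: /vdn/ — longest licit onset from the right is /n/, leaving /vd/ as coda.
V2 /e/ – V3 /i/: /djdj/ — longest licit onset from the right is /dj/, leaving /dj/ as coda.
So the parse is movd.nedj.dji.
Syllable 3 is /dji/; it ends in its nucleus with no coda, so it is open.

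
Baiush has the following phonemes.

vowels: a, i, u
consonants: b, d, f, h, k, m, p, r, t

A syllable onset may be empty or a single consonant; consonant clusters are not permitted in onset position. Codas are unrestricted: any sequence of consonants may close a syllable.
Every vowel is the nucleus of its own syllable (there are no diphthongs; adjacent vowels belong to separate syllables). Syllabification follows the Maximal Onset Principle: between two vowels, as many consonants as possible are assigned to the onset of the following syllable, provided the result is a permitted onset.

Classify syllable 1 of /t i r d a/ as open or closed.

closed

Vowels present: i, a; each is a nucleus, giving 2 syllables.
V1 /i/ – V2 /a/: /rd/ splits as /r/ + /d/ (/d/ is the longest suffix that is a licit onset).
Result: tir.da.
Syllable 1 is /tir/ with coda /r/, so it is closed.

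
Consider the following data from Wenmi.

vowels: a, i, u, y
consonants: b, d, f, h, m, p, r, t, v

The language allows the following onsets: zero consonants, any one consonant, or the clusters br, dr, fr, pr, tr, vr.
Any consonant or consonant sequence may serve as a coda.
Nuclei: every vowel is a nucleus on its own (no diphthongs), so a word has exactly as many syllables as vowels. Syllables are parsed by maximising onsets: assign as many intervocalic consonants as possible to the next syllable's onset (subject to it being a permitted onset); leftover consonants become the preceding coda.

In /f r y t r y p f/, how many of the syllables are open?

1

The vowels are y, y — 2 nuclei, so 2 syllables.
V1 /y/ – V2 /y/: /tr/ — entire cluster is a permitted onset → onset /tr/, coda ∅.
Putting it together: fry.trypf.
Classifying each syllable: /fry/ (open), /trypf/ (closed).
Open syllables: 1.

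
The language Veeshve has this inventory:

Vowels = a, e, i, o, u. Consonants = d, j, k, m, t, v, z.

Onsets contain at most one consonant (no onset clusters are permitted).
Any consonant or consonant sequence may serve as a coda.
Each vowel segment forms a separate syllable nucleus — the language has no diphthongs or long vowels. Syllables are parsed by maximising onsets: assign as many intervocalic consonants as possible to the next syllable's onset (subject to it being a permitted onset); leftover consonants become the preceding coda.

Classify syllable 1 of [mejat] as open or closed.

Vowels present: e, a; each is a nucleus, giving 2 syllables.
σ1/σ2 boundary: just /j/ — single C goes to the following onset.
So the parse is me.jat.
Syllable 1 is /me/; it ends in its nucleus with no coda, so it is open.

open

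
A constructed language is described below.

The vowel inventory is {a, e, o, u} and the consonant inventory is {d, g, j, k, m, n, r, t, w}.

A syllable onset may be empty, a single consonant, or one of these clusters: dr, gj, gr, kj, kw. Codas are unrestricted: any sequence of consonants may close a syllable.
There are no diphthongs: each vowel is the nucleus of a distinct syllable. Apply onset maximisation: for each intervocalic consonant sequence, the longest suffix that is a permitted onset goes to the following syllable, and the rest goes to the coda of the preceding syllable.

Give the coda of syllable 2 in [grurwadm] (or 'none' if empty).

dm

Nuclei (vowels): u, a → 2 syllables.
σ1/σ2 boundary: /rw/ splits as /r/ + /w/ (/w/ is the longest suffix that is a licit onset).
Putting it together: grur.wadm.
Syllable 2 is /wadm/: onset /w/, nucleus /a/, coda /dm/.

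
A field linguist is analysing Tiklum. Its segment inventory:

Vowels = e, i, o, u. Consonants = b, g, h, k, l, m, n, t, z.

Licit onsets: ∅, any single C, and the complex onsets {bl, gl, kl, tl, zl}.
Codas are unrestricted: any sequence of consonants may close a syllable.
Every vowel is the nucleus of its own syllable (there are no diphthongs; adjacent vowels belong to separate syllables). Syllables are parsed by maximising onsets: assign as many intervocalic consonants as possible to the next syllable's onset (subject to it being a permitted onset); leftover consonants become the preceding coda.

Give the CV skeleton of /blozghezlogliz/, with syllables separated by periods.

CCVCC.CV.CCV.CCVC

The vowels are o, e, o, i — 4 nuclei, so 4 syllables.
V1 /o/ – V2 /e/: cluster /zgh/ — the longest permitted-onset suffix is /h/; onset = /h/, preceding coda = /zg/.
V2 /e/ – V3 /o/: /zl/ — entire cluster is a permitted onset → onset /zl/, coda ∅.
V3 /o/ – V4 /i/: /gl/ is a licit onset in full, so it all attaches to the next syllable.
Result: blozg.he.zlo.gliz.
Mapping each syllable to C/V: /blozg/ → CCVCC, /he/ → CV, /zlo/ → CCV, /gliz/ → CCVC.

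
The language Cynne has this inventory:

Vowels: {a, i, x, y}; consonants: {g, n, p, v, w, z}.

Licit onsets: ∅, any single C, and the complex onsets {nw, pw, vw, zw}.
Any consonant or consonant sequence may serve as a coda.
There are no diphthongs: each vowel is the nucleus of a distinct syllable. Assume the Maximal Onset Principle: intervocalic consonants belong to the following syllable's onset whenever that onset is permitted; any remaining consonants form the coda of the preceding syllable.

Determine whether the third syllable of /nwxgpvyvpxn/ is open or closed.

closed

Nuclei (vowels): x, y, x → 3 syllables.
/x…y/ gap (V1→V2): /gpv/ — longest licit onset from the right is /v/, leaving /gp/ as coda.
/y…x/ gap (V2→V3): /vp/ splits as /v/ + /p/ (/p/ is the longest suffix that is a licit onset).
Result: nwxgp.vyv.pxn.
Syllable 3 is /pxn/ with coda /n/, so it is closed.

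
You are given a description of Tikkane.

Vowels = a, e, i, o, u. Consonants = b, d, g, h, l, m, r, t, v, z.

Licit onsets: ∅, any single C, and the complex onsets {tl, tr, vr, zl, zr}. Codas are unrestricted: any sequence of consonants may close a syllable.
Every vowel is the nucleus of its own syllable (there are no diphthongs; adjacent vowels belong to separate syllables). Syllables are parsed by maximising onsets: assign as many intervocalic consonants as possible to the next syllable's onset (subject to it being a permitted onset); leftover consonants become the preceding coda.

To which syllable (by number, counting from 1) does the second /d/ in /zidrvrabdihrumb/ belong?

The vowels are i, a, i, u — 4 nuclei, so 4 syllables.
Between /i/ (V1) and /a/ (V2): /drvr/ — longest licit onset from the right is /vr/, leaving /dr/ as coda.
Between /a/ (V2) and /i/ (V3): /bd/ — longest licit onset from the right is /d/, leaving /b/ as coda.
Between /i/ (V3) and /u/ (V4): /hr/; trying suffixes from longest down, /r/ is the first permitted one, so coda /h/ | onset /r/.
So the parse is zidr.vrab.dih.rumb.
The second /d/ is in the onset of syllable 3 (/dih/).

3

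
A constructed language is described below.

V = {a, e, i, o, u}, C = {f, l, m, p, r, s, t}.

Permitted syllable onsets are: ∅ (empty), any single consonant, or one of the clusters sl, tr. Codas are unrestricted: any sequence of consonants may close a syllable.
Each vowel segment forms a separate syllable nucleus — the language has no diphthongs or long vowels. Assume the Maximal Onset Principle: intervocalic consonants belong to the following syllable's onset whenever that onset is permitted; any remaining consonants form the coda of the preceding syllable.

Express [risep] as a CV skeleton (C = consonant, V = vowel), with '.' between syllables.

CV.CVC

Nuclei (vowels): i, e → 2 syllables.
σ1/σ2 boundary: /s/ → onset of the next syllable (single consonants are always licit onsets).
Result: ri.sep.
Mapping each syllable to C/V: /ri/ → CV, /sep/ → CVC.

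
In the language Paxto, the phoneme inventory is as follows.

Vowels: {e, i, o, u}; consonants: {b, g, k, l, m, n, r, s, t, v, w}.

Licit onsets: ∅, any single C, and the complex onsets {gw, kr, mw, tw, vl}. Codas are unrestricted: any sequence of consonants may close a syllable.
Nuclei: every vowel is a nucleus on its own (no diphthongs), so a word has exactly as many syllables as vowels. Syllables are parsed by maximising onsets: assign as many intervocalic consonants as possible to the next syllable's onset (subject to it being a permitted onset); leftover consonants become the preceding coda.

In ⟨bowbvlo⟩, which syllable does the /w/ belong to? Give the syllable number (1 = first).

1

The vowels are o, o — 2 nuclei, so 2 syllables.
V1 /o/ – V2 /o/: /wbvl/; trying suffixes from longest down, /vl/ is the first permitted one, so coda /wb/ | onset /vl/.
So the parse is bowb.vlo.
The /w/ is in the coda of syllable 1 (/bowb/).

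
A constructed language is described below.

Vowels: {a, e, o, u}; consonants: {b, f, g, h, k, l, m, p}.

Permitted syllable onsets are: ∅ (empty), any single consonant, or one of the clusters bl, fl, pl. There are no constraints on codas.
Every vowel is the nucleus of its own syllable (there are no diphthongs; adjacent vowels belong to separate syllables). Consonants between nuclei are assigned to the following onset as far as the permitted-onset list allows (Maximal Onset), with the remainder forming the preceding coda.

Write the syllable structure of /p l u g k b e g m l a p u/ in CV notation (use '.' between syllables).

The vowels are u, e, a, u — 4 nuclei, so 4 syllables.
V1 /u/ – V2 /e/: /gkb/; trying suffixes from longest down, /b/ is the first permitted one, so coda /gk/ | onset /b/.
V2 /e/ – V3 /a/: /gml/ splits as /gm/ + /l/ (/l/ is the longest suffix that is a licit onset).
V3 /a/ – V4 /u/: /p/ is a single consonant, so it becomes the next onset.
Syllabification: plugk.begm.la.pu.
Mapping each syllable to C/V: /plugk/ → CCVCC, /begm/ → CVCC, /la/ → CV, /pu/ → CV.

CCVCC.CVCC.CV.CV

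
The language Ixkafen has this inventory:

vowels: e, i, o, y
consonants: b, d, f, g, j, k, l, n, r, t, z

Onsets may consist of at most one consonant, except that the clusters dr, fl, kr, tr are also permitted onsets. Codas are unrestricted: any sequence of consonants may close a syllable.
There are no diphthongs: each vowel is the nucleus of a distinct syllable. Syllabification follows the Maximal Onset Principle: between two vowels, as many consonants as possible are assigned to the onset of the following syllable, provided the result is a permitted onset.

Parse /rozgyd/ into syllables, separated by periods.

roz.gyd

Nuclei (vowels): o, y → 2 syllables.
/o…y/ gap (V1→V2): /zg/ — longest licit onset from the right is /g/, leaving /z/ as coda.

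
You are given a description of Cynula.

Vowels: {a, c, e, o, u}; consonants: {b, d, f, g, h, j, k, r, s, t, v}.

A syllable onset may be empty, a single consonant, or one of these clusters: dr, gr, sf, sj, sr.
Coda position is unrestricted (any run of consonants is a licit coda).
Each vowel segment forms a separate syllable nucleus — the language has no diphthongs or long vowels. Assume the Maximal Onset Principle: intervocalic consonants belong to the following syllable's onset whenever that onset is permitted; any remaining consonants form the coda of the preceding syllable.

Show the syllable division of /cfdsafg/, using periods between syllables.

cfd.safg

Nuclei (vowels): c, a → 2 syllables.
Between /c/ (V1) and /a/ (V2): cluster /fds/ — the longest permitted-onset suffix is /s/; onset = /s/, preceding coda = /fd/.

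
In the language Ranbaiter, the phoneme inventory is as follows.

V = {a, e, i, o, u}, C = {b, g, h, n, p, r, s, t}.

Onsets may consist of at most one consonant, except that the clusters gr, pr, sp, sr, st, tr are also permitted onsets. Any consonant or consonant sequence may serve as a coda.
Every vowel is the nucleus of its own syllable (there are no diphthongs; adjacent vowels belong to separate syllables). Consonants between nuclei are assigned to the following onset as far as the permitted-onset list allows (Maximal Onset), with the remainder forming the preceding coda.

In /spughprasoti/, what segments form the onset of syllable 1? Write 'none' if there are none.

The vowels are u, a, o, i — 4 nuclei, so 4 syllables.
/u…a/ gap (V1→V2): /ghpr/ — longest licit onset from the right is /pr/, leaving /gh/ as coda.
/a…o/ gap (V2→V3): /s/ → onset of the next syllable (single consonants are always licit onsets).
/o…i/ gap (V3→V4): just /t/ — single C goes to the following onset.
Result: spugh.pra.so.ti.
Syllable 1 is /spugh/: onset /sp/, nucleus /u/, coda /gh/.

sp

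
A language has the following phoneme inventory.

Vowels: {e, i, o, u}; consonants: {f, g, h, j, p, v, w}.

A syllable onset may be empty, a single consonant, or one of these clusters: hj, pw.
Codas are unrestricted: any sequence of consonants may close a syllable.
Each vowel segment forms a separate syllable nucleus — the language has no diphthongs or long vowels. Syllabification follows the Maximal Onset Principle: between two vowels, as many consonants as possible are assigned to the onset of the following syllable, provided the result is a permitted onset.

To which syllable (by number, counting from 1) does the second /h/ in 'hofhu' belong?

2

Vowels present: o, u; each is a nucleus, giving 2 syllables.
V1 /o/ – V2 /u/: cluster /fh/ — the longest permitted-onset suffix is /h/; onset = /h/, preceding coda = /f/.
Result: hof.hu.
The second /h/ is in the onset of syllable 2 (/hu/).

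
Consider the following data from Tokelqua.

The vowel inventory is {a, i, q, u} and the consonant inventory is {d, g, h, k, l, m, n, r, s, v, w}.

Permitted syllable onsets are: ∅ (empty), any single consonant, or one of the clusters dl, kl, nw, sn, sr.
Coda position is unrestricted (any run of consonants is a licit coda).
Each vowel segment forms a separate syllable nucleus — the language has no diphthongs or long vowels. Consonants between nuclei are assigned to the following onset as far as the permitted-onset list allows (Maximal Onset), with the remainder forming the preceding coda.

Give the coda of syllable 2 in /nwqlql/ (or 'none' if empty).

The vowels are q, q — 2 nuclei, so 2 syllables.
V1 /q/ – V2 /q/: /l/ is a single consonant, so it becomes the next onset.
Syllabification: nwq.lql.
Syllable 2 is /lql/: onset /l/, nucleus /q/, coda /l/.

l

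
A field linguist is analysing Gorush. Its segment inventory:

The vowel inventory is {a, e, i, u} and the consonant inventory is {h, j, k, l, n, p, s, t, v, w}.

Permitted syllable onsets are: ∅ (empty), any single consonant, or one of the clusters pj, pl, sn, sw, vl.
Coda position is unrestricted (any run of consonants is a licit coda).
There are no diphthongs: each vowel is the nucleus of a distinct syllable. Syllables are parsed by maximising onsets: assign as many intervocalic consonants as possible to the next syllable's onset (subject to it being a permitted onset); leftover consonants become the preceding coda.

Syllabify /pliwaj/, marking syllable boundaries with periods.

pli.waj

The vowels are i, a — 2 nuclei, so 2 syllables.
V1 /i/ – V2 /a/: /w/ is a single consonant, so it becomes the next onset.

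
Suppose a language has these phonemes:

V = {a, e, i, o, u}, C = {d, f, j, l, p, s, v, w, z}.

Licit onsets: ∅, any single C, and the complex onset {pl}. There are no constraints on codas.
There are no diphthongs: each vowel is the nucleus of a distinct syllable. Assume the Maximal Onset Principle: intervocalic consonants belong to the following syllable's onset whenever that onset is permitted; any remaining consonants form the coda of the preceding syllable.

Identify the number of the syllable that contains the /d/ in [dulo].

Vowels present: u, o; each is a nucleus, giving 2 syllables.
V1 /u/ – V2 /o/: just /l/ — single C goes to the following onset.
Result: du.lo.
The /d/ is in the onset of syllable 1 (/du/).

1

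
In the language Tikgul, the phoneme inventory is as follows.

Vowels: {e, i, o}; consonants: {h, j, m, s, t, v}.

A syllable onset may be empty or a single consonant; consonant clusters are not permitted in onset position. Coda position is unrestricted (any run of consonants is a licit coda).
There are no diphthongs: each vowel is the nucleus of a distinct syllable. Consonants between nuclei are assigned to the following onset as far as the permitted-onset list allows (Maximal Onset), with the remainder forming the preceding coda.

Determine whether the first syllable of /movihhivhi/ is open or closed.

open

Vowels present: o, i, i, i; each is a nucleus, giving 4 syllables.
σ1/σ2 boundary: just /v/ — single C goes to the following onset.
σ2/σ3 boundary: /hh/; trying suffixes from longest down, /h/ is the first permitted one, so coda /h/ | onset /h/.
σ3/σ4 boundary: /vh/ splits as /v/ + /h/ (/h/ is the longest suffix that is a licit onset).
Syllabification: mo.vih.hiv.hi.
Syllable 1 is /mo/; it ends in its nucleus with no coda, so it is open.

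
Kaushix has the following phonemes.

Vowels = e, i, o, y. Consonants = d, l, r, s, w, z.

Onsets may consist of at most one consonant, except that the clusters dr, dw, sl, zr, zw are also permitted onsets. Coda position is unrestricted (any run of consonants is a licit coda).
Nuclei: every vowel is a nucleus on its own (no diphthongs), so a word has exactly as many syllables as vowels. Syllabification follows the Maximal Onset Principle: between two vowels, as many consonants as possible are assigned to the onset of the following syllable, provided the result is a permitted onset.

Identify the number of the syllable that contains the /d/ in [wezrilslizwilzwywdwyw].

6

The vowels are e, i, i, i, y, y — 6 nuclei, so 6 syllables.
/e…i/ gap (V1→V2): /zr/ — entire cluster is a permitted onset → onset /zr/, coda ∅.
/i…i/ gap (V2→V3): /lsl/ splits as /l/ + /sl/ (/sl/ is the longest suffix that is a licit onset).
/i…i/ gap (V3→V4): /zw/ is a licit onset in full, so it all attaches to the next syllable.
/i…y/ gap (V4→V5): /lzw/ splits as /l/ + /zw/ (/zw/ is the longest suffix that is a licit onset).
/y…y/ gap (V5→V6): /wdw/ — longest licit onset from the right is /dw/, leaving /w/ as coda.
Syllabification: we.zril.sli.zwil.zwyw.dwyw.
The /d/ is in the onset of syllable 6 (/dwyw/).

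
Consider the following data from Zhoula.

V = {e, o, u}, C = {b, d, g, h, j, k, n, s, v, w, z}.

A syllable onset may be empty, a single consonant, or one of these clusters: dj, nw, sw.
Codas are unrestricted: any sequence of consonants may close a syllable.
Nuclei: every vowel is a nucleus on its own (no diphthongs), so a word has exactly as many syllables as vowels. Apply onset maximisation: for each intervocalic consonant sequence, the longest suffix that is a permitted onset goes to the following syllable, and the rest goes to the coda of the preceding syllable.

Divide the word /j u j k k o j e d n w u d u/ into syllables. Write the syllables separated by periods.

jujk.ko.jed.nwu.du

Nuclei (vowels): u, o, e, u, u → 5 syllables.
σ1/σ2 boundary: /jkk/ splits as /jk/ + /k/ (/k/ is the longest suffix that is a licit onset).
σ2/σ3 boundary: /j/ → onset of the next syllable (single consonants are always licit onsets).
σ3/σ4 boundary: /dnw/ — longest licit onset from the right is /nw/, leaving /d/ as coda.
σ4/σ5 boundary: /d/ is a single consonant, so it becomes the next onset.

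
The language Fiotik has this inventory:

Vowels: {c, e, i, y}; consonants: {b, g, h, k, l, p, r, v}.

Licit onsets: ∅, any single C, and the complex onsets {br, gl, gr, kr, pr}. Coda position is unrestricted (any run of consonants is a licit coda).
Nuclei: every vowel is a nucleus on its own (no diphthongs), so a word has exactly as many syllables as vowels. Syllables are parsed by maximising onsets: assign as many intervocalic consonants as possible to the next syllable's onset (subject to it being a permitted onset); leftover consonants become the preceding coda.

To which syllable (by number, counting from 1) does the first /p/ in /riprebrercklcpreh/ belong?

Vowels present: i, e, e, c, c, e; each is a nucleus, giving 6 syllables.
Between /i/ (V1) and /e/ (V2): /pr/ is a licit onset in full, so it all attaches to the next syllable.
Between /e/ (V2) and /e/ (V3): /br/ is a licit onset in full, so it all attaches to the next syllable.
Between /e/ (V3) and /c/ (V4): just /r/ — single C goes to the following onset.
Between /c/ (V4) and /c/ (V5): /kl/ splits as /k/ + /l/ (/l/ is the longest suffix that is a licit onset).
Between /c/ (V5) and /e/ (V6): cluster /pr/ — /pr/ is itself a permitted onset, so the whole cluster goes right; preceding coda = ∅.
Result: ri.pre.bre.rck.lc.preh.
The first /p/ is in the onset of syllable 2 (/pre/).

2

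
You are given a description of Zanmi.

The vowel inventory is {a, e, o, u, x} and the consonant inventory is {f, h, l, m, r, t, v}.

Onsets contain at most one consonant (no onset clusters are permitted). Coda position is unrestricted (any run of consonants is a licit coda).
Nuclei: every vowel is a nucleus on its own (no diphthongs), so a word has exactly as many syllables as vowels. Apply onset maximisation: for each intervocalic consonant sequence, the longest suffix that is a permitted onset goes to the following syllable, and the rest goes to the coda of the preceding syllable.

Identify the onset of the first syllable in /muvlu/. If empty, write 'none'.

Vowels present: u, u; each is a nucleus, giving 2 syllables.
σ1/σ2 boundary: /vl/; trying suffixes from longest down, /l/ is the first permitted one, so coda /v/ | onset /l/.
Putting it together: muv.lu.
Syllable 1 is /muv/: onset /m/, nucleus /u/, coda /v/.

m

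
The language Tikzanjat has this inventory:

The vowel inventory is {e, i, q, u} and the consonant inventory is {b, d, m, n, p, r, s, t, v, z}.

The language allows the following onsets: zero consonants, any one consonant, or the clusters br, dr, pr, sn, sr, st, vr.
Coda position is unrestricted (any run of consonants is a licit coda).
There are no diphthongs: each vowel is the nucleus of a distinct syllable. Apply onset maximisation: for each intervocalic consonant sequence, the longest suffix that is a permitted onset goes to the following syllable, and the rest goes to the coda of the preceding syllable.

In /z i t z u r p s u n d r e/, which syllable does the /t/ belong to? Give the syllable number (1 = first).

Nuclei (vowels): i, u, u, e → 4 syllables.
σ1/σ2 boundary: /tz/ splits as /t/ + /z/ (/z/ is the longest suffix that is a licit onset).
σ2/σ3 boundary: /rps/ — longest licit onset from the right is /s/, leaving /rp/ as coda.
σ3/σ4 boundary: /ndr/ — longest licit onset from the right is /dr/, leaving /n/ as coda.
So the parse is zit.zurp.sun.dre.
The /t/ is in the coda of syllable 1 (/zit/).

1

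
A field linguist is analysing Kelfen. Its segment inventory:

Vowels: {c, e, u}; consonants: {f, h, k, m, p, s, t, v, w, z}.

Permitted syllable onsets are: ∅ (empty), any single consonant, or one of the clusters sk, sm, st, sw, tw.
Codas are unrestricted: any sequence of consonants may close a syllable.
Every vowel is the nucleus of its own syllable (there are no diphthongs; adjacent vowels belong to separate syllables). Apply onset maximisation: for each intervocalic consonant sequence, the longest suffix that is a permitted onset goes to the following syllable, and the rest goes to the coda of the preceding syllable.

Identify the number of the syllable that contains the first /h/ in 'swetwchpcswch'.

The vowels are e, c, c, c — 4 nuclei, so 4 syllables.
V1 /e/ – V2 /c/: /tw/ is a licit onset in full, so it all attaches to the next syllable.
V2 /c/ – V3 /c/: /hp/; trying suffixes from longest down, /p/ is the first permitted one, so coda /h/ | onset /p/.
V3 /c/ – V4 /c/: /sw/ is a licit onset in full, so it all attaches to the next syllable.
Syllabification: swe.twch.pc.swch.
The first /h/ is in the coda of syllable 2 (/twch/).

2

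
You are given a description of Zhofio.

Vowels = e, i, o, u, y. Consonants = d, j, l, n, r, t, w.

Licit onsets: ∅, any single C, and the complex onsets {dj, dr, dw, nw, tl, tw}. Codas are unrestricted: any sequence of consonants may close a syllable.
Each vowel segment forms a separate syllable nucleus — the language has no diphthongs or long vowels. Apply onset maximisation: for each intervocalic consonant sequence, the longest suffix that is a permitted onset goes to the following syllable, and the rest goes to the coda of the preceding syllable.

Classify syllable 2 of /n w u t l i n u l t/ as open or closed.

open

Nuclei (vowels): u, i, u → 3 syllables.
Between /u/ (V1) and /i/ (V2): /tl/ — entire cluster is a permitted onset → onset /tl/, coda ∅.
Between /i/ (V2) and /u/ (V3): just /n/ — single C goes to the following onset.
Putting it together: nwu.tli.nult.
Syllable 2 is /tli/; it ends in its nucleus with no coda, so it is open.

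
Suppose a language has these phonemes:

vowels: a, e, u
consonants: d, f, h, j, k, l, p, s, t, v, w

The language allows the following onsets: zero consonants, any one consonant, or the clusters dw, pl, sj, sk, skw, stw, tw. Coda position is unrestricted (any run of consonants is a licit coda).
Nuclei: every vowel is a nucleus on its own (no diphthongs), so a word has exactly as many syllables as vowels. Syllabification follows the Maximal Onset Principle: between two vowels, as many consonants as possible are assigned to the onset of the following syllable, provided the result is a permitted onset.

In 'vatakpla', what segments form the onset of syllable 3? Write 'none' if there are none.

pl

Vowels present: a, a, a; each is a nucleus, giving 3 syllables.
/a…a/ gap (V1→V2): just /t/ — single C goes to the following onset.
/a…a/ gap (V2→V3): /kpl/ splits as /k/ + /pl/ (/pl/ is the longest suffix that is a licit onset).
Result: va.tak.pla.
Syllable 3 is /pla/: onset /pl/, nucleus /a/, coda ∅.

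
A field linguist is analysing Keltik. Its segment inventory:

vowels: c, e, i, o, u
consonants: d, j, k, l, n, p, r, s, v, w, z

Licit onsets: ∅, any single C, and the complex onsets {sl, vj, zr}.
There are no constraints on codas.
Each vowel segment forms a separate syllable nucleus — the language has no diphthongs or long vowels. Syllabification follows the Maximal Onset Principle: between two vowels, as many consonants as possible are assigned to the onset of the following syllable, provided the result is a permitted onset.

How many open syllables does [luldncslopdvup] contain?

The vowels are u, c, o, u — 4 nuclei, so 4 syllables.
σ1/σ2 boundary: /ldn/; trying suffixes from longest down, /n/ is the first permitted one, so coda /ld/ | onset /n/.
σ2/σ3 boundary: /sl/ — entire cluster is a permitted onset → onset /sl/, coda ∅.
σ3/σ4 boundary: /pdv/; trying suffixes from longest down, /v/ is the first permitted one, so coda /pd/ | onset /v/.
Result: luld.nc.slopd.vup.
Classifying each syllable: /luld/ (closed), /nc/ (open), /slopd/ (closed), /vup/ (closed).
Open syllables: 1.

1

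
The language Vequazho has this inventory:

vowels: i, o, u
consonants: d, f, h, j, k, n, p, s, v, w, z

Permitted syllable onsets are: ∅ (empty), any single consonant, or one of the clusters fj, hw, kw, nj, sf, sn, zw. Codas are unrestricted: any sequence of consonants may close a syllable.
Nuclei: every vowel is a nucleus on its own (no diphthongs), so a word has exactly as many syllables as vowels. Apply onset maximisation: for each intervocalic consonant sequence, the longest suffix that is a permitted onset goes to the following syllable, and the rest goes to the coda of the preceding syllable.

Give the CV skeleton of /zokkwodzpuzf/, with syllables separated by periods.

The vowels are o, o, u — 3 nuclei, so 3 syllables.
Between /o/ (V1) and /o/ (V2): /kkw/ — longest licit onset from the right is /kw/, leaving /k/ as coda.
Between /o/ (V2) and /u/ (V3): cluster /dzp/ — the longest permitted-onset suffix is /p/; onset = /p/, preceding coda = /dz/.
So the parse is zok.kwodz.puzf.
Mapping each syllable to C/V: /zok/ → CVC, /kwodz/ → CCVCC, /puzf/ → CVCC.

CVC.CCVCC.CVCC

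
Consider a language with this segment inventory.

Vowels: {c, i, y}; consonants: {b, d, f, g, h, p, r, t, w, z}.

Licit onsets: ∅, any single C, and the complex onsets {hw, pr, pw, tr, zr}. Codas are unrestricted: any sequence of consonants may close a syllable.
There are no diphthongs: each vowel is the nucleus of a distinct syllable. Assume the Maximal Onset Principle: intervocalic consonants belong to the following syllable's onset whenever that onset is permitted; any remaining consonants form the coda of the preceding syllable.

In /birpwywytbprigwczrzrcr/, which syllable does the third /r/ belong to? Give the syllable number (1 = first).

5

The vowels are i, y, y, i, c, c — 6 nuclei, so 6 syllables.
Between /i/ (V1) and /y/ (V2): /rpw/ — longest licit onset from the right is /pw/, leaving /r/ as coda.
Between /y/ (V2) and /y/ (V3): just /w/ — single C goes to the following onset.
Between /y/ (V3) and /i/ (V4): /tbpr/ — longest licit onset from the right is /pr/, leaving /tb/ as coda.
Between /i/ (V4) and /c/ (V5): /gw/; trying suffixes from longest down, /w/ is the first permitted one, so coda /g/ | onset /w/.
Between /c/ (V5) and /c/ (V6): /zrzr/; trying suffixes from longest down, /zr/ is the first permitted one, so coda /zr/ | onset /zr/.
Result: bir.pwy.wytb.prig.wczr.zrcr.
The third /r/ is in the coda of syllable 5 (/wczr/).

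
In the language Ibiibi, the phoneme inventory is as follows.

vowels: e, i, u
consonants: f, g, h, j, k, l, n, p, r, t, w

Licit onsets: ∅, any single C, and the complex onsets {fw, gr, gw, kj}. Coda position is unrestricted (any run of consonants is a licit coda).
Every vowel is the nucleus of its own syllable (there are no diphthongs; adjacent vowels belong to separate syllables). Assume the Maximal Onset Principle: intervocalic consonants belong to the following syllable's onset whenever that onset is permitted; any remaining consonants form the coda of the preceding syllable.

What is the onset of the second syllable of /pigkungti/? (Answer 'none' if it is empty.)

k

Vowels present: i, u, i; each is a nucleus, giving 3 syllables.
σ1/σ2 boundary: /gk/ splits as /g/ + /k/ (/k/ is the longest suffix that is a licit onset).
σ2/σ3 boundary: /ngt/ — longest licit onset from the right is /t/, leaving /ng/ as coda.
Result: pig.kung.ti.
Syllable 2 is /kung/: onset /k/, nucleus /u/, coda /ng/.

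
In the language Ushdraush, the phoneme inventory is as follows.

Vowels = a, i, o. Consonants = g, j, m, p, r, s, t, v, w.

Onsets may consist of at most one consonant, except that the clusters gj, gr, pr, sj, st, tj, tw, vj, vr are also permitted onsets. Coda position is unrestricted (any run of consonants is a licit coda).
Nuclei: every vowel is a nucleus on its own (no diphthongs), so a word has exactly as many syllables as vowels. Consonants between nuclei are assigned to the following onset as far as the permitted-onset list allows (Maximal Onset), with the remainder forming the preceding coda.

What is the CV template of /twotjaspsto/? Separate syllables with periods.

CCV.CCVCC.CCV

The vowels are o, a, o — 3 nuclei, so 3 syllables.
Between /o/ (V1) and /a/ (V2): /tj/ is a licit onset in full, so it all attaches to the next syllable.
Between /a/ (V2) and /o/ (V3): /spst/; trying suffixes from longest down, /st/ is the first permitted one, so coda /sp/ | onset /st/.
Result: two.tjasp.sto.
Mapping each syllable to C/V: /two/ → CCV, /tjasp/ → CCVCC, /sto/ → CCV.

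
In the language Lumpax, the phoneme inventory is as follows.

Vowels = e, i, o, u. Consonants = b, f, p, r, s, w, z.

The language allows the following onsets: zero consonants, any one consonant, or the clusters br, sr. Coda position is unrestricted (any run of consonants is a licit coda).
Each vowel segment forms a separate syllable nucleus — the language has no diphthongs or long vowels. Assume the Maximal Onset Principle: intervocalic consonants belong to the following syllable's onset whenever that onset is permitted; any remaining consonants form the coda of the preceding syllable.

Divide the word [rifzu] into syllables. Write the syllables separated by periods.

The vowels are i, u — 2 nuclei, so 2 syllables.
Between /i/ (V1) and /u/ (V2): /fz/ splits as /f/ + /z/ (/z/ is the longest suffix that is a licit onset).

rif.zu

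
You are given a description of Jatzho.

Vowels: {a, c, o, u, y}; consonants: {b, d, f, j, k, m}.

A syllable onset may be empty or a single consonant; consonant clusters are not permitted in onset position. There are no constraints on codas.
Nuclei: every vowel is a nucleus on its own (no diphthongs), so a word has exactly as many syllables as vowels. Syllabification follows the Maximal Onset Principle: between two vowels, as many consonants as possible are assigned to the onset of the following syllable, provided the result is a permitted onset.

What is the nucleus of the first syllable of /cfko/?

Vowels present: c, o; each is a nucleus, giving 2 syllables.
The first nucleus (vowel 1 from the left) is /c/.

c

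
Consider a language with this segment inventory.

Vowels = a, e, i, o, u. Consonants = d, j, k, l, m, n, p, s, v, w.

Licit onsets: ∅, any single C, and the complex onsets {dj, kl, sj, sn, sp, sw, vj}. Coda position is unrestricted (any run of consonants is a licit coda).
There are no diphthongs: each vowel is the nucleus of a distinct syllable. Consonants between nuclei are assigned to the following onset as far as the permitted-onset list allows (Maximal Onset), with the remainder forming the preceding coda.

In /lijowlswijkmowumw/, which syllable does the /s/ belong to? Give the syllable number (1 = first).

Vowels present: i, o, i, o, u; each is a nucleus, giving 5 syllables.
σ1/σ2 boundary: /j/ is a single consonant, so it becomes the next onset.
σ2/σ3 boundary: /wlsw/ — longest licit onset from the right is /sw/, leaving /wl/ as coda.
σ3/σ4 boundary: /jkm/; trying suffixes from longest down, /m/ is the first permitted one, so coda /jk/ | onset /m/.
σ4/σ5 boundary: /w/ → onset of the next syllable (single consonants are always licit onsets).
Result: li.jowl.swijk.mo.wumw.
The /s/ is in the onset of syllable 3 (/swijk/).

3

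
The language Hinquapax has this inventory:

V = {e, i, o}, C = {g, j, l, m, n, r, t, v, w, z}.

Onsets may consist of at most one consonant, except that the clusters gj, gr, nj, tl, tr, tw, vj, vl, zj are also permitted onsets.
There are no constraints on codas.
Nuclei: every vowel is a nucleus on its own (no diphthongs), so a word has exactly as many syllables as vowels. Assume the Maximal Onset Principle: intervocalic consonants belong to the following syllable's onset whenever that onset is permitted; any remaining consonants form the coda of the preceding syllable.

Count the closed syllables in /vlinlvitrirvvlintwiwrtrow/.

5

Nuclei (vowels): i, i, i, i, i, o → 6 syllables.
Between /i/ (V1) and /i/ (V2): cluster /nlv/ — the longest permitted-onset suffix is /v/; onset = /v/, preceding coda = /nl/.
Between /i/ (V2) and /i/ (V3): /tr/ — entire cluster is a permitted onset → onset /tr/, coda ∅.
Between /i/ (V3) and /i/ (V4): cluster /rvvl/ — the longest permitted-onset suffix is /vl/; onset = /vl/, preceding coda = /rv/.
Between /i/ (V4) and /i/ (V5): /ntw/; trying suffixes from longest down, /tw/ is the first permitted one, so coda /n/ | onset /tw/.
Between /i/ (V5) and /o/ (V6): cluster /wrtr/ — the longest permitted-onset suffix is /tr/; onset = /tr/, preceding coda = /wr/.
So the parse is vlinl.vi.trirv.vlin.twiwr.trow.
Classifying each syllable: /vlinl/ (closed), /vi/ (open), /trirv/ (closed), /vlin/ (closed), /twiwr/ (closed), /trow/ (closed).
Closed syllables: 5.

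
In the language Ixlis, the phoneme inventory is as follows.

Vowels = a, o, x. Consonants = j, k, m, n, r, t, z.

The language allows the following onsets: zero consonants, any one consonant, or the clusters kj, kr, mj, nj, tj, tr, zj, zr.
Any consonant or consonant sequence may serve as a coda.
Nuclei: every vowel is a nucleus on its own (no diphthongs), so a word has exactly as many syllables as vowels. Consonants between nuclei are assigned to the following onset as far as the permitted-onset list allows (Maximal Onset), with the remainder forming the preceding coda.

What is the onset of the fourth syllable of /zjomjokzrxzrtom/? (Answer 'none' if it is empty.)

t

Nuclei (vowels): o, o, x, o → 4 syllables.
V1 /o/ – V2 /o/: /mj/ is a licit onset in full, so it all attaches to the next syllable.
V2 /o/ – V3 /x/: /kzr/ splits as /k/ + /zr/ (/zr/ is the longest suffix that is a licit onset).
V3 /x/ – V4 /o/: /zrt/ — longest licit onset from the right is /t/, leaving /zr/ as coda.
Putting it together: zjo.mjok.zrxzr.tom.
Syllable 4 is /tom/: onset /t/, nucleus /o/, coda /m/.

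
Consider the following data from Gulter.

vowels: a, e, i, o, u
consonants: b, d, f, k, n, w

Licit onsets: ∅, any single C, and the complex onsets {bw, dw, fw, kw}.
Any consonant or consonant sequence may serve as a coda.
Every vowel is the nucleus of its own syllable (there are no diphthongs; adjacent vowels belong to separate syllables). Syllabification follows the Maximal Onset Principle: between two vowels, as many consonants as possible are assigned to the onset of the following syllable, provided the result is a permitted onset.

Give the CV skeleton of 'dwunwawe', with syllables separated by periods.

CCVC.CV.CV

Vowels present: u, a, e; each is a nucleus, giving 3 syllables.
σ1/σ2 boundary: /nw/; trying suffixes from longest down, /w/ is the first permitted one, so coda /n/ | onset /w/.
σ2/σ3 boundary: /w/ → onset of the next syllable (single consonants are always licit onsets).
Syllabification: dwun.wa.we.
Mapping each syllable to C/V: /dwun/ → CCVC, /wa/ → CV, /we/ → CV.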